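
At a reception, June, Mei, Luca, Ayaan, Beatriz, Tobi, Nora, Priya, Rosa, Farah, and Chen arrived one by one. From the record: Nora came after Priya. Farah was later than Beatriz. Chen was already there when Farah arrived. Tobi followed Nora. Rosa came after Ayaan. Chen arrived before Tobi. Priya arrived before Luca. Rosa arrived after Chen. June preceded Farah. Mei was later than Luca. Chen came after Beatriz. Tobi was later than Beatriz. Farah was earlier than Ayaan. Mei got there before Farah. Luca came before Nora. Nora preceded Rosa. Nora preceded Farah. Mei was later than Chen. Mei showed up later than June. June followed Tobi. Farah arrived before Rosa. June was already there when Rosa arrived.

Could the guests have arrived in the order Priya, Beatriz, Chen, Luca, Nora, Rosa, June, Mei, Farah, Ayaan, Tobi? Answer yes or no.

The constraints require Farah before Rosa, but in the proposed sequence Rosa appears ahead of Farah. That one violation is enough.

no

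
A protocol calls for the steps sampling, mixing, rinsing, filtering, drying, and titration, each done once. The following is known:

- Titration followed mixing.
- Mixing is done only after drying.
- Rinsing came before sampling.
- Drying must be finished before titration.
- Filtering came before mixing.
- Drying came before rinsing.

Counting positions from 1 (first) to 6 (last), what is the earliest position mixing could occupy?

Drying and filtering must both come before mixing — 2 forced predecessors.
Nothing else is forced ahead of mixing, so its earliest slot is position 2 + 1 = 3.

3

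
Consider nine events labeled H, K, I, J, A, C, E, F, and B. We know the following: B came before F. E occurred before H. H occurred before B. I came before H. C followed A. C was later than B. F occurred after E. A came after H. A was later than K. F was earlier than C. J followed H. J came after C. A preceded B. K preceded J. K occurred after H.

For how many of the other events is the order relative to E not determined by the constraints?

1

Forced after E: A, B, C, F, H, J, and K.
That leaves I with no forced order relative to E — 1.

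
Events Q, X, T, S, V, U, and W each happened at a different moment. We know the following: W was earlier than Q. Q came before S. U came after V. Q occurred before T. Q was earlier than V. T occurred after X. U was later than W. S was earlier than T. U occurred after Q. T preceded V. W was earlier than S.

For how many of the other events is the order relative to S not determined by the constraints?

Forced before S: Q and W; forced after S: T, U, and V.
That leaves X with no forced order relative to S — 1.

1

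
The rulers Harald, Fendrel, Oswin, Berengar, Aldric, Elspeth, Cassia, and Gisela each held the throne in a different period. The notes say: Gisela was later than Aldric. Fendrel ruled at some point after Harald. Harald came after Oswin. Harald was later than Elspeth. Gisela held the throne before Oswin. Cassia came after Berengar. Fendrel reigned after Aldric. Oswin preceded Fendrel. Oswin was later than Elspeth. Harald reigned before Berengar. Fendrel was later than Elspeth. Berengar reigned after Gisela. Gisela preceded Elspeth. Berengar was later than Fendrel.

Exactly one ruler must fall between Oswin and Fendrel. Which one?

Harald

Tracing the constraints gives Oswin → Harald → Fendrel, so Harald sits after Oswin and before Fendrel.
No other ruler is forced both after Oswin and before Fendrel.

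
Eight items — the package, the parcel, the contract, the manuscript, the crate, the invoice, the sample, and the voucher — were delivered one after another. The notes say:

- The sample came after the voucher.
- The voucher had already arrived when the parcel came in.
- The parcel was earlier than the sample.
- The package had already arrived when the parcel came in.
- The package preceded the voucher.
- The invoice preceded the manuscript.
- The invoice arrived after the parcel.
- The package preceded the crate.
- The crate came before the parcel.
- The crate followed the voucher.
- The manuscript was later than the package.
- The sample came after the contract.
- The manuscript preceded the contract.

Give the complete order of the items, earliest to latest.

the package, the voucher, the crate, the parcel, the invoice, the manuscript, the contract, the sample

The constraints fix every adjacent pair, so only one ordering works:
the package → the voucher → the crate → the parcel → the invoice → the manuscript → the contract → the sample.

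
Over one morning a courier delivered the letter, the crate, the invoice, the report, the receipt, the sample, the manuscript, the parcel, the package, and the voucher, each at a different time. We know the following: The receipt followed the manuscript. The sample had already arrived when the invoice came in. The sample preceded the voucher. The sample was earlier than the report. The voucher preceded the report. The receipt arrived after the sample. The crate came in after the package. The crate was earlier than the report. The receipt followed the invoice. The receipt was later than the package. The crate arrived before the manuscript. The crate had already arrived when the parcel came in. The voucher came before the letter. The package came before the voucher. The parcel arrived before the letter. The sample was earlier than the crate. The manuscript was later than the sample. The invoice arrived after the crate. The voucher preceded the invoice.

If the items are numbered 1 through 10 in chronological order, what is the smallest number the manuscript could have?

4

The crate, the package, and the sample must all come before the manuscript — 3 forced predecessors.
Nothing else is forced ahead of the manuscript, so its earliest slot is position 3 + 1 = 4.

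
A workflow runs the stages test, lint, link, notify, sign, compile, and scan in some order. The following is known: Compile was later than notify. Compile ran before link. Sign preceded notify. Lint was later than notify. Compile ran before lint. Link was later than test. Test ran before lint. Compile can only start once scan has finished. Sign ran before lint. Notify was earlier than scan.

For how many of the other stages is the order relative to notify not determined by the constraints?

Forced before notify: sign; forced after notify: compile, link, lint, and scan.
That leaves test with no forced order relative to notify — 1.

1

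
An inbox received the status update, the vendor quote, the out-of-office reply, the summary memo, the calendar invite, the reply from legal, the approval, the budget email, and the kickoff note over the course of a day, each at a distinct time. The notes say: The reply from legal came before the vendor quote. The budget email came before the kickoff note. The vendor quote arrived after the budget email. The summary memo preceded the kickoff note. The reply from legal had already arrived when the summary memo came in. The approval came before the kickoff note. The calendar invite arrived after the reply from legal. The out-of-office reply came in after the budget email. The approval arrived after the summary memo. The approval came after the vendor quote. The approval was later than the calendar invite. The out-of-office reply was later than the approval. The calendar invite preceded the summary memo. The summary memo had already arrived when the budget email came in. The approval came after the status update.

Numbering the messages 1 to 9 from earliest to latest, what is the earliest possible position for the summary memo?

3

The calendar invite and the reply from legal must both come before the summary memo — 2 forced predecessors.
Nothing else is forced ahead of the summary memo, so its earliest slot is position 2 + 1 = 3.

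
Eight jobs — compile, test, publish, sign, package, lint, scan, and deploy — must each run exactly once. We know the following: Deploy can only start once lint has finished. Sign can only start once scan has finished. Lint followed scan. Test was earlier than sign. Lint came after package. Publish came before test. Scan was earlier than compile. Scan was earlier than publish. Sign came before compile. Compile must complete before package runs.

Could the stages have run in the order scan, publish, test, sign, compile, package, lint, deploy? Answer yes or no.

yes

Check each stated constraint against the proposed order — e.g. scan is ahead of compile; scan is ahead of lint. Every pair is in the required order; nothing is violated.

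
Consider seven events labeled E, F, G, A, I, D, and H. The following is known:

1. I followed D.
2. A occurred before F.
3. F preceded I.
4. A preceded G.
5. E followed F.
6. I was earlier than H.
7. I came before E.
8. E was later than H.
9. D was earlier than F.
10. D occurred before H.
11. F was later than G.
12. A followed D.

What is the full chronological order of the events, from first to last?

D, A, G, F, I, H, E

The constraints fix every adjacent pair, so only one ordering works:
D → A → G → F → I → H → E.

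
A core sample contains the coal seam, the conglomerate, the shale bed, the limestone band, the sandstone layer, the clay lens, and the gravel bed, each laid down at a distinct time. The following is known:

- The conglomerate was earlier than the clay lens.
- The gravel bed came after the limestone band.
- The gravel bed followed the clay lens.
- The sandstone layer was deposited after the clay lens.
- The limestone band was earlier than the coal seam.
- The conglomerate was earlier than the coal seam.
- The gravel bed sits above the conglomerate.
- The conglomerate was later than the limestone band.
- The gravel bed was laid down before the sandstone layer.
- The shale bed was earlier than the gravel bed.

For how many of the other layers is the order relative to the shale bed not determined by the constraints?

Forced after the shale bed: the gravel bed and the sandstone layer.
That leaves the clay lens, the coal seam, the conglomerate, and the limestone band with no forced order relative to the shale bed — 4.

4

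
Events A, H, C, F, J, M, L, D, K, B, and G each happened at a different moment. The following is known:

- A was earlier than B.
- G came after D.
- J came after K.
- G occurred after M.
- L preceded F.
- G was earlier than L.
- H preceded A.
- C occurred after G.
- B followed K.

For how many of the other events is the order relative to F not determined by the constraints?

Forced before F: D, G, L, and M.
That leaves A, B, C, H, J, and K with no forced order relative to F — 6.

6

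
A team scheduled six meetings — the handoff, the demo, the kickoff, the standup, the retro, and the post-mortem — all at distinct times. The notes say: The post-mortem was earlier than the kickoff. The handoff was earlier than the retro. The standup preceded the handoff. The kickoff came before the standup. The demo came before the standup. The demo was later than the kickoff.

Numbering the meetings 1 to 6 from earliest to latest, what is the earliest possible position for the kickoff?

2

The post-mortem must come before the kickoff — 1 forced predecessor.
Nothing else is forced ahead of the kickoff, so its earliest slot is position 1 + 1 = 2.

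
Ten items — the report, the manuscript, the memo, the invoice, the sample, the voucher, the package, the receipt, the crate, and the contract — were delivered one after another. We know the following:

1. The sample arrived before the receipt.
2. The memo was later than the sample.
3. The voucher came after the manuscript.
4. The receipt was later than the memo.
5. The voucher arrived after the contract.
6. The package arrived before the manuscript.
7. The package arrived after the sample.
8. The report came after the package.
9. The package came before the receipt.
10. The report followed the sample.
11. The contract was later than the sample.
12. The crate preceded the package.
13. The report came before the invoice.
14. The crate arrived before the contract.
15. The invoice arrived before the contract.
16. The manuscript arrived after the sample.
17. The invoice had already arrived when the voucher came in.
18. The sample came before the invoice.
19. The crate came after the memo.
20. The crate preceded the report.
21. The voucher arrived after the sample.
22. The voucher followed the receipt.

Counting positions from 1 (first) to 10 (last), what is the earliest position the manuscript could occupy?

5

The crate, the memo, the package, and the sample must all come before the manuscript — 4 forced predecessors.
Nothing else is forced ahead of the manuscript, so its earliest slot is position 4 + 1 = 5.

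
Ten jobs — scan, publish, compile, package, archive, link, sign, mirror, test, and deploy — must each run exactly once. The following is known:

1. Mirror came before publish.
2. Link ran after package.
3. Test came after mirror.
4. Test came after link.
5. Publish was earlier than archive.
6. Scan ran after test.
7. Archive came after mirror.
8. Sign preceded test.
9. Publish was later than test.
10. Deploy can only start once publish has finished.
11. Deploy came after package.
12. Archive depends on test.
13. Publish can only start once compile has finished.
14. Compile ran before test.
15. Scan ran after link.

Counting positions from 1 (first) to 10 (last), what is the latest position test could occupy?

6

Test must come before archive, deploy, publish, and scan — 4 stages forced after it.
Everything else can be placed before test in some valid order, so test can sit as late as position 10 − 4 = 6.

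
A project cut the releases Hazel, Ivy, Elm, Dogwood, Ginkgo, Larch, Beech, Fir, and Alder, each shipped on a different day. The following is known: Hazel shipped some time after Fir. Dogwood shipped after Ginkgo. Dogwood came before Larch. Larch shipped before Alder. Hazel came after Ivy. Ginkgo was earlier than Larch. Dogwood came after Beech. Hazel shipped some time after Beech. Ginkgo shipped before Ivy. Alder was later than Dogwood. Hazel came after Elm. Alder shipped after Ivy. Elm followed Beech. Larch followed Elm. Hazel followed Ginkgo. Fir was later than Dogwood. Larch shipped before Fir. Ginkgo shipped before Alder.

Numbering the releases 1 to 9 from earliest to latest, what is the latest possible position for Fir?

8

Fir must come before Hazel — 1 release forced after it.
Everything else can be placed before Fir in some valid order, so Fir can sit as late as position 9 − 1 = 8.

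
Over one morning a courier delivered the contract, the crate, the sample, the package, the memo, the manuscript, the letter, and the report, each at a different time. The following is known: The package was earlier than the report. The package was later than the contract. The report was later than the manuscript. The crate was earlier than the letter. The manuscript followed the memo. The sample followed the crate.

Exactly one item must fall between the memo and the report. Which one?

Tracing the constraints gives the memo → the manuscript → the report, so the manuscript sits after the memo and before the report.
No other item is forced both after the memo and before the report.

the manuscript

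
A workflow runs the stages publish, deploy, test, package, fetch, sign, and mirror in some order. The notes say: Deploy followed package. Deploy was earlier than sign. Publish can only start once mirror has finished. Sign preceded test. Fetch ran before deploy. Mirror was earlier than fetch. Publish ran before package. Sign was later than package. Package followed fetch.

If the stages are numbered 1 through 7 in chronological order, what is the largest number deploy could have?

Deploy must come before sign and test — 2 stages forced after it.
Everything else can be placed before deploy in some valid order, so deploy can sit as late as position 7 − 2 = 5.

5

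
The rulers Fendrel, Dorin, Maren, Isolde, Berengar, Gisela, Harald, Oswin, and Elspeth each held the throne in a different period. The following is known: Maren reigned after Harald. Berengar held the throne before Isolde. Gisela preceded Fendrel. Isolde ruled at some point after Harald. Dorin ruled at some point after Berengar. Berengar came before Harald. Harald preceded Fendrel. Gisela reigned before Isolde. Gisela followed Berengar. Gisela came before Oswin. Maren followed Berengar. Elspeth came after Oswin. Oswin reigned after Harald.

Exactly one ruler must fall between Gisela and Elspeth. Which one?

Oswin

Tracing the constraints gives Gisela → Oswin → Elspeth, so Oswin sits after Gisela and before Elspeth.
No other ruler is forced both after Gisela and before Elspeth.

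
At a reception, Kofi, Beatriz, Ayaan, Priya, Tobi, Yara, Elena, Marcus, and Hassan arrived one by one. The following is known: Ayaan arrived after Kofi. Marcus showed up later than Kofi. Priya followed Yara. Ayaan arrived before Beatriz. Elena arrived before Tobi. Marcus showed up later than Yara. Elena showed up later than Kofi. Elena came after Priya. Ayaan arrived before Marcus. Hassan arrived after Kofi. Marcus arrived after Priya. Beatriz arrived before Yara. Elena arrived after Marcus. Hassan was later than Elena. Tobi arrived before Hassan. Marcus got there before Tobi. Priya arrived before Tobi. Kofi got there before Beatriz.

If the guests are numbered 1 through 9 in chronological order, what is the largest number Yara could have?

4

Yara must come before Elena, Hassan, Marcus, Priya, and Tobi — 5 guests forced after them.
Everything else can be placed before Yara in some valid order, so Yara can sit as late as position 9 − 5 = 4.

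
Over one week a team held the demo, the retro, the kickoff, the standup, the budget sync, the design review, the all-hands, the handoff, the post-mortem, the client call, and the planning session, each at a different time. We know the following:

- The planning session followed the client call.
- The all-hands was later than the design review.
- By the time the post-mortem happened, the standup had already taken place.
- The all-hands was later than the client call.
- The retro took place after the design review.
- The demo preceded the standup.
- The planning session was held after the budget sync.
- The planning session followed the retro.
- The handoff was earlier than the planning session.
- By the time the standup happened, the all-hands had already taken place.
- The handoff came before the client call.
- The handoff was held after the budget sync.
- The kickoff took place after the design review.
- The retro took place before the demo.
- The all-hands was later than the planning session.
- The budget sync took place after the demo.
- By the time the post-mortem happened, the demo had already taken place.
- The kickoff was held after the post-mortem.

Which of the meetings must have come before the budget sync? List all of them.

Directly stated before the budget sync: the demo.
The design review reaches the budget sync via the design review → the retro → the demo → the budget sync.
The retro reaches the budget sync via the retro → the demo → the budget sync.
No chain forces the planning session (or any of the others) ahead of the budget sync.

the demo, the design review, the retro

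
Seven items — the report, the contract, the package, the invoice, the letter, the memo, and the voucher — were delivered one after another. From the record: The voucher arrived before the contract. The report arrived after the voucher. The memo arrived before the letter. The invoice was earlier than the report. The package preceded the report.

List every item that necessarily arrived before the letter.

the memo

Directly stated before the letter: the memo.
No chain forces the contract (or any of the others) ahead of the letter.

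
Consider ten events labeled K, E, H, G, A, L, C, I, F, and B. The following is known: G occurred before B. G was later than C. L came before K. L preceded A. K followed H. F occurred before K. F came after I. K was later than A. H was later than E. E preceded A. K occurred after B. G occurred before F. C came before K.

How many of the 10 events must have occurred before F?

Directly stated before F: G and I.
C reaches F via C → G → F.
No chain forces H (or any of the others) ahead of F.
That's C, G, and I — 3 in all.

3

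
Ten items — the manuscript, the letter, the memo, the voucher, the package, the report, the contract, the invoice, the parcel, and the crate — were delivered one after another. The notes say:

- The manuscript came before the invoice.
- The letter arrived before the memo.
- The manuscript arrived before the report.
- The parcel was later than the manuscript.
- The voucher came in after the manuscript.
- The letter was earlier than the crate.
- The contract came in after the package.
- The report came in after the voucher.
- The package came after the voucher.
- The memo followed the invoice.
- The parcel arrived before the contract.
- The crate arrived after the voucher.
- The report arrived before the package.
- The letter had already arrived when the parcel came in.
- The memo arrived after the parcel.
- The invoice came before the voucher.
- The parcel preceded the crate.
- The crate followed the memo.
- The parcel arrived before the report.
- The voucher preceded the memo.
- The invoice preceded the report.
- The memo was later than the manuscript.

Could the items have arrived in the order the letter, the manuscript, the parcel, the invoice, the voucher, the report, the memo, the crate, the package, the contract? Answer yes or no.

Check each stated constraint against the proposed order — e.g. the parcel is ahead of the contract; the letter is ahead of the crate. Every pair is in the required order; nothing is violated.

yes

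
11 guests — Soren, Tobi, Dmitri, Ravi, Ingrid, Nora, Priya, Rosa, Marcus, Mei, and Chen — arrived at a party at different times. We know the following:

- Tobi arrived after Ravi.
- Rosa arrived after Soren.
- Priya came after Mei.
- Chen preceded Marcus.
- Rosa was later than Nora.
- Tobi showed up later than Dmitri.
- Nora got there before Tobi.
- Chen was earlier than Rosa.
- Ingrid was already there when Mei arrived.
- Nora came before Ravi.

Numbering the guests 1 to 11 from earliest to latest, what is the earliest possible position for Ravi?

2

Nora must come before Ravi — 1 forced predecessor.
Nothing else is forced ahead of Ravi, so their earliest slot is position 1 + 1 = 2.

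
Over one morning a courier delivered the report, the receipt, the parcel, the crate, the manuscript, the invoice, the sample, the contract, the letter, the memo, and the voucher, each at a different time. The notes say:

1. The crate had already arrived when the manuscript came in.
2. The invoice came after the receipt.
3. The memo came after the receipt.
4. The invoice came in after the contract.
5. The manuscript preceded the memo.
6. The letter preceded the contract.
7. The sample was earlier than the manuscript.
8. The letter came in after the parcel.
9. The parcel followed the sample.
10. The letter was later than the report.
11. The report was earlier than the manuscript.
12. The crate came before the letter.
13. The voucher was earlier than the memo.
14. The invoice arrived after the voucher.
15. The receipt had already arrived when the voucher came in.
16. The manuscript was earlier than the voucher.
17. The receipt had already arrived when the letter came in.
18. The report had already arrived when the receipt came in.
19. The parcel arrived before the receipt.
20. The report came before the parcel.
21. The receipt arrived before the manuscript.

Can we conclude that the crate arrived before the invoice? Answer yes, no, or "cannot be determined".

yes

Chain the constraints: the crate → the letter → the contract → the invoice. Each link is directly stated, so the crate comes before the invoice.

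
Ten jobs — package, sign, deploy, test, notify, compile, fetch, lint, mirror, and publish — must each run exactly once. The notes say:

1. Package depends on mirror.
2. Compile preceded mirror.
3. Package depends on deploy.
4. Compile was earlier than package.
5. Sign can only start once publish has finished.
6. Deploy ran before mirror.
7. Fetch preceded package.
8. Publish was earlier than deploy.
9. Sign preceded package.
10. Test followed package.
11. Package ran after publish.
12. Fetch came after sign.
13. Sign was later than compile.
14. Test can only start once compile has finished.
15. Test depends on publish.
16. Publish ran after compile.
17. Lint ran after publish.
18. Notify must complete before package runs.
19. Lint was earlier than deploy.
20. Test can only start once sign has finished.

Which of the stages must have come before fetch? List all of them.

Directly stated before fetch: sign.
Compile reaches fetch via compile → sign → fetch.
Publish reaches fetch via publish → sign → fetch.

compile, publish, sign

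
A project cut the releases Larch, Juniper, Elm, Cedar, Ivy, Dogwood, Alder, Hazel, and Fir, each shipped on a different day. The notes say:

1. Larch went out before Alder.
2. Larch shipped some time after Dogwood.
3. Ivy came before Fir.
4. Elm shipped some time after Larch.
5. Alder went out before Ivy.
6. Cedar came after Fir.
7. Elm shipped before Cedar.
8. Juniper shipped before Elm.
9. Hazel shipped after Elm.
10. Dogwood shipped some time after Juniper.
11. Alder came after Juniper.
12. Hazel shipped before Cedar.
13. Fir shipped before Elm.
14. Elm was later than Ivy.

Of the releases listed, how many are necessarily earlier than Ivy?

4

Directly stated before Ivy: Alder.
Dogwood reaches Ivy via Dogwood → Larch → Alder → Ivy.
Juniper reaches Ivy via Juniper → Alder → Ivy.
Larch reaches Ivy via Larch → Alder → Ivy.
That's Alder, Dogwood, Juniper, and Larch — 4 in all.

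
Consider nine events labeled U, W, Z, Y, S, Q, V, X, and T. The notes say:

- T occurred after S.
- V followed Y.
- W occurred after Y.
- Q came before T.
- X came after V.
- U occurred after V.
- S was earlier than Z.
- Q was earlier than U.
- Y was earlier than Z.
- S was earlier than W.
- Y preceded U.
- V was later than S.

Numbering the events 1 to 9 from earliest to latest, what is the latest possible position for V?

7

V must come before U and X — 2 events forced after it.
Everything else can be placed before V in some valid order, so V can sit as late as position 9 − 2 = 7.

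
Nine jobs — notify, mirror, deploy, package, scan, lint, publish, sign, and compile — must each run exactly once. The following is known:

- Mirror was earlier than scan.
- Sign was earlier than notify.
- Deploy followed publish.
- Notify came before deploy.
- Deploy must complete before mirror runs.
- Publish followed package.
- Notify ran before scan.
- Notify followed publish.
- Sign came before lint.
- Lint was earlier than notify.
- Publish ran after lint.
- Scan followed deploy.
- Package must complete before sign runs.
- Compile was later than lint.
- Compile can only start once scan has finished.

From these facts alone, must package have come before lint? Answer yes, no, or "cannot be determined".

yes

Chain the constraints: package → sign → lint. Each link is directly stated, so package comes before lint.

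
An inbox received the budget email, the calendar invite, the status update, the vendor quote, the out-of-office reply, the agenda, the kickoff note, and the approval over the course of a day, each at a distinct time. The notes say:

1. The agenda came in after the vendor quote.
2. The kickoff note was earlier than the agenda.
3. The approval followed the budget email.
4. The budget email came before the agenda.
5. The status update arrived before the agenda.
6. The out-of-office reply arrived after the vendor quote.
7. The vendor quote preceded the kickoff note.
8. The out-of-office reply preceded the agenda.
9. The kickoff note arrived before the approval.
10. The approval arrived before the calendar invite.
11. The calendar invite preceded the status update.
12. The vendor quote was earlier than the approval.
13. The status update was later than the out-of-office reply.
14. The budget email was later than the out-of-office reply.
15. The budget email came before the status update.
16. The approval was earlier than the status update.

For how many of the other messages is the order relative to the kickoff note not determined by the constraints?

Forced before the kickoff note: the vendor quote; forced after the kickoff note: the agenda, the approval, the calendar invite, and the status update.
That leaves the budget email and the out-of-office reply with no forced order relative to the kickoff note — 2.

2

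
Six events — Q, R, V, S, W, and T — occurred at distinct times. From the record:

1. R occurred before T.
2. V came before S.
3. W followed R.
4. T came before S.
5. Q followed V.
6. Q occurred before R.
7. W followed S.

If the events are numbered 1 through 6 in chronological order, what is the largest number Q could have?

Q must come before R, S, T, and W — 4 events forced after it.
Everything else can be placed before Q in some valid order, so Q can sit as late as position 6 − 4 = 2.

2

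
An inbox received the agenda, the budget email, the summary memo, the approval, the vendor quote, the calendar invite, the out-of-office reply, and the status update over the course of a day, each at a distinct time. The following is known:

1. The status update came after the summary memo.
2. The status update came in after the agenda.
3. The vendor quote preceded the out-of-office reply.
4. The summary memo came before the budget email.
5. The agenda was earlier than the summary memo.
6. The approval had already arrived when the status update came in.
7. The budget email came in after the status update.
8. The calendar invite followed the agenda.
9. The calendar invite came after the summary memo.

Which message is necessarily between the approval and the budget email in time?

the status update

Tracing the constraints gives the approval → the status update → the budget email, so the status update sits after the approval and before the budget email.
No other message is forced both after the approval and before the budget email.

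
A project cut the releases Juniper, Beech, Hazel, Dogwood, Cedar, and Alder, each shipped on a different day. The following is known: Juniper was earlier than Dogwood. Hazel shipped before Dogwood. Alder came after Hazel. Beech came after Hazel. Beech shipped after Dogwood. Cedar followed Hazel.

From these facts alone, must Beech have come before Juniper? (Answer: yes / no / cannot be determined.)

no

Tracing the constraints gives Juniper → Dogwood → Beech, so Juniper must come before Beech.
That means Beech cannot be before Juniper.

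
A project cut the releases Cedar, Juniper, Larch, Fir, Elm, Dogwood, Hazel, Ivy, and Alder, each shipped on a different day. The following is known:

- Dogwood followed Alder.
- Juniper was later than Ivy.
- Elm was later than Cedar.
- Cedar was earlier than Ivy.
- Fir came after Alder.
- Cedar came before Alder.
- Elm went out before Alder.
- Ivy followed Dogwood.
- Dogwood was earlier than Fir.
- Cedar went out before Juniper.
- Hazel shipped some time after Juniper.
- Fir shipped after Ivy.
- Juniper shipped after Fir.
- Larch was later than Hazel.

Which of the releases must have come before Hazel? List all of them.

Alder, Cedar, Dogwood, Elm, Fir, Ivy, Juniper

Directly stated before Hazel: Juniper.
Alder reaches Hazel via Alder → Fir → Juniper → Hazel.
Cedar reaches Hazel via Cedar → Juniper → Hazel.
Dogwood reaches Hazel via Dogwood → Ivy → Juniper → Hazel.
Likewise Elm, Fir, and Ivy each reach Hazel by chaining the stated constraints.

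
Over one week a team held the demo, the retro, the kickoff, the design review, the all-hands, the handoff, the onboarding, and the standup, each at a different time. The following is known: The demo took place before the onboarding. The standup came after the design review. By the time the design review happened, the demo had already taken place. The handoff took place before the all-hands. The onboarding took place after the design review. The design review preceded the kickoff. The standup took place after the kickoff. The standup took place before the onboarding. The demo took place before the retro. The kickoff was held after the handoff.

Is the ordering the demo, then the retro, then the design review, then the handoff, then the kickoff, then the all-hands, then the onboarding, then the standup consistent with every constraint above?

no

The constraints require the standup before the onboarding, but in the proposed sequence the onboarding appears ahead of the standup. That one violation is enough.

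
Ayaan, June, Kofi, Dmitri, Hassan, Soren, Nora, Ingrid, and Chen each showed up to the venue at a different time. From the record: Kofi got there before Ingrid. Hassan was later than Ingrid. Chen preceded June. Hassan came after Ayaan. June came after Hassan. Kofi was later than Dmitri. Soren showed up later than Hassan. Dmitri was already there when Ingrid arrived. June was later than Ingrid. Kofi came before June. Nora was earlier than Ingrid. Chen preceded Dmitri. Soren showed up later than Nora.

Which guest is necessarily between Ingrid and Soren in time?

Hassan

Tracing the constraints gives Ingrid → Hassan → Soren, so Hassan sits after Ingrid and before Soren.
No other guest is forced both after Ingrid and before Soren.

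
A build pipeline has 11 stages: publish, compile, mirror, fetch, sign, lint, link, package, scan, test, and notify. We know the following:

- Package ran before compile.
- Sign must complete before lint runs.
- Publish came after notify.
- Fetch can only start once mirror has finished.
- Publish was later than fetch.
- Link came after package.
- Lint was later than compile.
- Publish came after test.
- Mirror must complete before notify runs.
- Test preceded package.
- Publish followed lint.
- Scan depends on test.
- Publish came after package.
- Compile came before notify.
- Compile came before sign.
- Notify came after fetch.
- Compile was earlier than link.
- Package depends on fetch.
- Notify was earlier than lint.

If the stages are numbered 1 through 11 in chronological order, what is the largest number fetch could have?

4

Fetch must come before compile, link, lint, notify, package, publish, and sign — 7 stages forced after it.
Everything else can be placed before fetch in some valid order, so fetch can sit as late as position 11 − 7 = 4.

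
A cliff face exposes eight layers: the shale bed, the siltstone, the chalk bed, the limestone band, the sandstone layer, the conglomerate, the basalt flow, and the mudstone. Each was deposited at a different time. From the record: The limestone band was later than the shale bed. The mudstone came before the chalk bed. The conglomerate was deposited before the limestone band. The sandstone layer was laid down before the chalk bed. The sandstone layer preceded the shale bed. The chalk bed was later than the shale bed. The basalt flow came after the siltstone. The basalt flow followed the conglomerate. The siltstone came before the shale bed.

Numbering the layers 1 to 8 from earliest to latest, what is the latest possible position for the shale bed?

The shale bed must come before the chalk bed and the limestone band — 2 layers forced after it.
Everything else can be placed before the shale bed in some valid order, so the shale bed can sit as late as position 8 − 2 = 6.

6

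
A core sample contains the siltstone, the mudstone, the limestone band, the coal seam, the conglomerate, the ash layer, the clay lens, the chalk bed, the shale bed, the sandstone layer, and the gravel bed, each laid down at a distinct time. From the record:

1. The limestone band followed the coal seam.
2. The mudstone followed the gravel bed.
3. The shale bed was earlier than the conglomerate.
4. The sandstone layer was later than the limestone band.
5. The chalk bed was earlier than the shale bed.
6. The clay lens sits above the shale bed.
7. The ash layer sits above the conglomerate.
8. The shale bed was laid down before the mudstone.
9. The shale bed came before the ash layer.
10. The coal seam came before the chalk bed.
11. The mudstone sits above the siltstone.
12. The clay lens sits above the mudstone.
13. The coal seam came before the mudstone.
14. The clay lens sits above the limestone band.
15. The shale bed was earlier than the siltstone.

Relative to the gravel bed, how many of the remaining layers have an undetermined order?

8

Forced after the gravel bed: the clay lens and the mudstone.
That leaves the ash layer, the chalk bed, the coal seam, the conglomerate, the limestone band, the sandstone layer, the shale bed, and the siltstone with no forced order relative to the gravel bed — 8.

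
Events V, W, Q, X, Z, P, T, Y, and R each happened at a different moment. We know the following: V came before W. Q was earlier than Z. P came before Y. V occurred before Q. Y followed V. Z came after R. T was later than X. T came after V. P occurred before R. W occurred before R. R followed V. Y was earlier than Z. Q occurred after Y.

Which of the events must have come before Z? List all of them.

P, Q, R, V, W, Y

Directly stated before Z: Q, R, and Y.
P reaches Z via P → R → Z.
V reaches Z via V → R → Z.
W reaches Z via W → R → Z.
No chain forces T (or any of the others) ahead of Z.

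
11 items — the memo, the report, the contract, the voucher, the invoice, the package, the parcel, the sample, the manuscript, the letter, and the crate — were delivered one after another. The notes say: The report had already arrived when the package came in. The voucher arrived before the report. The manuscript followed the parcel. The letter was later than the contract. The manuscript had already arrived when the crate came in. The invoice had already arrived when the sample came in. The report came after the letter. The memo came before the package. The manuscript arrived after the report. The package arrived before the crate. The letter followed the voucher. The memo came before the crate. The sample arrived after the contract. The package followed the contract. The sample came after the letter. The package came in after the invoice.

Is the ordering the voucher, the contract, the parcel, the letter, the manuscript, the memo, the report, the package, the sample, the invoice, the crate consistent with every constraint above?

no

The constraints require the invoice before the sample, but in the proposed sequence the sample appears ahead of the invoice. That one violation is enough.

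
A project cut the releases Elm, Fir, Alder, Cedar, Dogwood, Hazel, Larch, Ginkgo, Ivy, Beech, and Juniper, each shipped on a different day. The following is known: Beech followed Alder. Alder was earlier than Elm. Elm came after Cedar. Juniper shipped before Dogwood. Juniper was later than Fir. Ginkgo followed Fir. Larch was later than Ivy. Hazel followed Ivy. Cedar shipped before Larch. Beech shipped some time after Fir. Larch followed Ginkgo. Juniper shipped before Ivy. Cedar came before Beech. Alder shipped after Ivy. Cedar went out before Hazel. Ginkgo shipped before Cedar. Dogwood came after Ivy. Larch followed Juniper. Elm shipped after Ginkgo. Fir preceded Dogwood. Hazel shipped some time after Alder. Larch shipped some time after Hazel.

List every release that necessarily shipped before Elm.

Alder, Cedar, Fir, Ginkgo, Ivy, Juniper

Directly stated before Elm: Alder, Cedar, and Ginkgo.
Fir reaches Elm via Fir → Ginkgo → Elm.
Ivy reaches Elm via Ivy → Alder → Elm.
Juniper reaches Elm via Juniper → Ivy → Alder → Elm.
No chain forces Larch (or any of the others) ahead of Elm.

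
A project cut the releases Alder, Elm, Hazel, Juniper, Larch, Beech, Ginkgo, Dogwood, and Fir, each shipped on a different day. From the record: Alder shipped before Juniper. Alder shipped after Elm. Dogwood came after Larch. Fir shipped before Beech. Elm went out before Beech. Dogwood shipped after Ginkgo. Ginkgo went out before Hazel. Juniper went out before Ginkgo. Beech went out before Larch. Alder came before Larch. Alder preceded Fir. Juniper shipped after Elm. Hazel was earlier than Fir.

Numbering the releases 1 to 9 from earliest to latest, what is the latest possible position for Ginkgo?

4

Ginkgo must come before Beech, Dogwood, Fir, Hazel, and Larch — 5 releases forced after it.
Everything else can be placed before Ginkgo in some valid order, so Ginkgo can sit as late as position 9 − 5 = 4.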